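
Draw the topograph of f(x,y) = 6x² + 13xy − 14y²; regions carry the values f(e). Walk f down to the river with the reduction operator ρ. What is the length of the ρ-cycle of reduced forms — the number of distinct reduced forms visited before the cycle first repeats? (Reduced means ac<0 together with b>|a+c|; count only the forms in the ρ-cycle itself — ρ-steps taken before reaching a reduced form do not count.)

D = 505, ⌊√D⌋ = 22
river: ρ → (-14,15,5)
river: ρ → (5,15,-14)
river: ρ → (-14,13,6)
river: ρ → (6,11,-16)
river: ρ → (-16,21,1)
river: ρ → (1,21,-16)
river: ρ → (-16,11,6)
river: ρ → (6,13,-14)
ρ-cycle length = 8 (tail of 0 descent steps not counted)

8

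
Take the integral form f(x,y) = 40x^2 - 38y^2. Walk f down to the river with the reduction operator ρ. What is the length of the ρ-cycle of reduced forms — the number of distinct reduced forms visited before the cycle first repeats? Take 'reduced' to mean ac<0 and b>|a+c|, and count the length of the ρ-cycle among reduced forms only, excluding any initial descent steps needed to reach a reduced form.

D = 6080, ⌊√D⌋ = 77
descent: ρ → (-38,76,2)  [lands on river]
river: ρ → (2,76,-38)
ρ-cycle length = 2 (tail of 1 descent step not counted)

2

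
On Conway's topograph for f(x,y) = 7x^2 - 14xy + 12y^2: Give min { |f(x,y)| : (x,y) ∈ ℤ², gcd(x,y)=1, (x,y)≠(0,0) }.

translate: b→0 (≡-14 mod 14), so (7,-14,12)→(7,0,5)
flip: (7,0,5)→(5,0,7)
reduced (well bottom): (5,0,7) with a≤c, −a<b≤a
well minimum = a = 5

5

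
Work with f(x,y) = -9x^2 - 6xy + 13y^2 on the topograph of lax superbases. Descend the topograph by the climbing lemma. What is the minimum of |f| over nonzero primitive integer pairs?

descent: ρ → (13,6,-9)  [lands on river]
river: ρ → (-9,12,10)
river: ρ → (10,8,-11)
river: ρ → (-11,14,7)
river: ρ → (7,14,-11)
river: ρ → (-11,8,10)
river: ρ → (10,12,-9)
river: ρ → (-9,6,13)
river: ρ → (13,20,-2)
river: ρ → (-2,20,13)
closes: descent 1, river 10
min |a| on river = 2

2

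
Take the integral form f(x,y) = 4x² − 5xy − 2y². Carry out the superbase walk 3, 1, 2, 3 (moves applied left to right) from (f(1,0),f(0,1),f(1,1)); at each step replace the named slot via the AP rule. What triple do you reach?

start (4,-2,-3) = (f(1,0),f(0,1),f(1,1))
replace slot 3: 2·(4+(-2)) − (-3) = 7 → (4,-2,7)
replace slot 1: 2·((-2)+7) − 4 = 6 → (6,-2,7)
replace slot 2: 2·(6+7) − (-2) = 28 → (6,28,7)
replace slot 3: 2·(6+28) − 7 = 61 → (6,28,61)

6,28,61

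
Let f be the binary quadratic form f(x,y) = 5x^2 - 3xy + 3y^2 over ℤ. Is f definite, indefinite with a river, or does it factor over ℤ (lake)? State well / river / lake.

D = b²−4ac = (-3)² − 4·5·3 = -51
D < 0 ⇒ definite ⇒ every region one sign ⇒ single well

well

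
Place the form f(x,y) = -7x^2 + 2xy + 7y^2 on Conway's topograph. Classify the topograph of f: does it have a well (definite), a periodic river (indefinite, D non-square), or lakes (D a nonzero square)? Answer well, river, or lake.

D = b²−4ac = 2² − 4·(-7)·7 = 200
D > 0 non-square ⇒ indefinite ⇒ periodic river

river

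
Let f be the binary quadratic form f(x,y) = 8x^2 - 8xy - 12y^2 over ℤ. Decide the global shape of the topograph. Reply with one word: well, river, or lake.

D = b²−4ac = (-8)² − 4·8·(-12) = 448
D > 0 non-square ⇒ indefinite ⇒ periodic river

river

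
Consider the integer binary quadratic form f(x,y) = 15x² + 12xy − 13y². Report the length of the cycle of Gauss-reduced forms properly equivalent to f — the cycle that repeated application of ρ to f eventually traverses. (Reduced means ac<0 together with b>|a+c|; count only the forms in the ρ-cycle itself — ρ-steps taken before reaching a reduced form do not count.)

D = 924, ⌊√D⌋ = 30
river: ρ → (-13,14,14)
river: ρ → (14,14,-13)
river: ρ → (-13,12,15)
river: ρ → (15,18,-10)
river: ρ → (-10,22,11)
river: ρ → (11,22,-10)
river: ρ → (-10,18,15)
river: ρ → (15,12,-13)
ρ-cycle length = 8 (tail of 0 descent steps not counted)

8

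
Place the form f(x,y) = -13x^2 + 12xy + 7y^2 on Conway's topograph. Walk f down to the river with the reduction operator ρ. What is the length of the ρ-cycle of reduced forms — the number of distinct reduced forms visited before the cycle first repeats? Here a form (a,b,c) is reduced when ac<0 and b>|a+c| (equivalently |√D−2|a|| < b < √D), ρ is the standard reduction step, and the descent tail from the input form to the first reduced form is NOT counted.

D = 508, ⌊√D⌋ = 22
river: ρ → (7,16,-9)
river: ρ → (-9,20,3)
river: ρ → (3,22,-2)
river: ρ → (-2,22,3)
river: ρ → (3,20,-9)
river: ρ → (-9,16,7)
river: ρ → (7,12,-13)
river: ρ → (-13,14,6)
river: ρ → (6,22,-1)
river: ρ → (-1,22,6)
river: ρ → (6,14,-13)
river: ρ → (-13,12,7)
ρ-cycle length = 12 (tail of 0 descent steps not counted)

12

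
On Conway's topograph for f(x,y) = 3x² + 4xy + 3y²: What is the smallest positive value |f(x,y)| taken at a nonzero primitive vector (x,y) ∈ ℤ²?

translate: b→-2 (≡4 mod 6), so (3,4,3)→(3,-2,2)
flip: (3,-2,2)→(2,2,3)
reduced (well bottom): (2,2,3) with a≤c, −a<b≤a
well minimum = a = 2

2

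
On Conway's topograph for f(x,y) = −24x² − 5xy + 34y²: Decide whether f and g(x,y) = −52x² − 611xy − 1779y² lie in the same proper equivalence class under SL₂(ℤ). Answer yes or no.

D₁ = 3289, D₂ = 3289
river cycle of f (length 38): (-24, 43, 15), (15, 47, -18), (-18, 25, 37), (37, 49, -6), (-6, 47, 45), (45, 43, -8), (-8, 53, 15), (15, 37, -32), (-32, 27, 20), (20, 53, -6), … (28 more)
river cycle of g (length 38): (15, 47, -18), (-18, 25, 37), (37, 49, -6), (-6, 47, 45), (45, 43, -8), (-8, 53, 15), (15, 37, -32), (-32, 27, 20), (20, 53, -6), (-6, 55, 11), … (28 more)
cycles coincide ⇒ equivalent

yes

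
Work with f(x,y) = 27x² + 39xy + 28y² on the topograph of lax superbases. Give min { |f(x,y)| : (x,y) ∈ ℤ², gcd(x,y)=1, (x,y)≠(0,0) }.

translate: b→-15 (≡39 mod 54), so (27,39,28)→(27,-15,16)
flip: (27,-15,16)→(16,15,27)
reduced (well bottom): (16,15,27) with a≤c, −a<b≤a
well minimum = a = 16

16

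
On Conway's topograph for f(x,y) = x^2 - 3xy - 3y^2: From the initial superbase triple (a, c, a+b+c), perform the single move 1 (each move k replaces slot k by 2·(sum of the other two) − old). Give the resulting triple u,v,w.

start (1,-3,-5) = (f(1,0),f(0,1),f(1,1))
replace slot 1: 2·((-3)+(-5)) − 1 = -17 → (-17,-3,-5)

-17,-3,-5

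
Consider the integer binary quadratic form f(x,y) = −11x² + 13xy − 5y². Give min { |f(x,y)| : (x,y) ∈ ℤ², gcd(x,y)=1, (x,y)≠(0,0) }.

translate: b→9 (≡-13 mod 22), so (11,-13,5)→(11,9,3)
flip: (11,9,3)→(3,-9,11)
translate: b→3 (≡-9 mod 6), so (3,-9,11)→(3,3,5)
reduced (well bottom): (3,3,5) with a≤c, −a<b≤a
well minimum |f| = |-3| = 3 (negative-definite)

3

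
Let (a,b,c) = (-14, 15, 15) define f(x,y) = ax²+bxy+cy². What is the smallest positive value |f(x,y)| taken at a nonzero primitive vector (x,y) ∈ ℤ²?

river: ρ → (15,15,-14)
river: ρ → (-14,13,16)
river: ρ → (16,19,-11)
river: ρ → (-11,25,10)
river: ρ → (10,15,-21)
river: ρ → (-21,27,4)
river: ρ → (4,29,-14)
river: ρ → (-14,27,6)
river: ρ → (6,21,-26)
river: ρ → (-26,31,1)
river: ρ → (1,31,-26)
river: ρ → (-26,21,6)
river: ρ → (6,27,-14)
river: ρ → (-14,29,4)
river: ρ → (4,27,-21)
river: ρ → (-21,15,10)
river: ρ → (10,25,-11)
river: ρ → (-11,19,16)
river: ρ → (16,13,-14)
river: ρ → (-14,15,15)
closes: descent 0, river 20
min |a| on river = 1

1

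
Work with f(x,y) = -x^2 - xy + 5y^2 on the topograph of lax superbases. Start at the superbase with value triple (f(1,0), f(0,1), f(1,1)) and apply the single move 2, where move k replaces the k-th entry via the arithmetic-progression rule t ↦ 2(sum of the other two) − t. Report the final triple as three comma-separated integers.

start (-1,5,3) = (f(1,0),f(0,1),f(1,1))
replace slot 2: 2·((-1)+3) − 5 = -1 → (-1,-1,3)

-1,-1,3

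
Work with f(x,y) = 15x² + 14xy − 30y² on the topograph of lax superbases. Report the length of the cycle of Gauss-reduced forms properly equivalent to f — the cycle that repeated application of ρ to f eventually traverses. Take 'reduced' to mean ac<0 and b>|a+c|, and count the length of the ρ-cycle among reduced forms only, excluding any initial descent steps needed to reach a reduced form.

D = 1996, ⌊√D⌋ = 44
descent: ρ → (-30,-14,15)
descent: ρ → (15,44,-1)  [lands on river]
river: ρ → (-1,44,15)
river: ρ → (15,16,-29)
river: ρ → (-29,42,2)
river: ρ → (2,42,-29)
river: ρ → (-29,16,15)
ρ-cycle length = 6 (tail of 2 descent steps not counted)

6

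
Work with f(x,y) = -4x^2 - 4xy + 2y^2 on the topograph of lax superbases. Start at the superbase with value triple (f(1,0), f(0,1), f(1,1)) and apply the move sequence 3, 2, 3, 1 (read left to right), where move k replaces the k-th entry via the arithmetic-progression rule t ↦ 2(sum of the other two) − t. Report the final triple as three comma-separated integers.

start (-4,2,-6) = (f(1,0),f(0,1),f(1,1))
replace slot 3: 2·((-4)+2) − (-6) = 2 → (-4,2,2)
replace slot 2: 2·((-4)+2) − 2 = -6 → (-4,-6,2)
replace slot 3: 2·((-4)+(-6)) − 2 = -22 → (-4,-6,-22)
replace slot 1: 2·((-6)+(-22)) − (-4) = -52 → (-52,-6,-22)

-52,-6,-22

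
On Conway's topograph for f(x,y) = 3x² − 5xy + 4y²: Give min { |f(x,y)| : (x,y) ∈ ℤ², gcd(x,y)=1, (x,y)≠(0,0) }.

translate: b→1 (≡-5 mod 6), so (3,-5,4)→(3,1,2)
flip: (3,1,2)→(2,-1,3)
reduced (well bottom): (2,-1,3) with a≤c, −a<b≤a
well minimum = a = 2

2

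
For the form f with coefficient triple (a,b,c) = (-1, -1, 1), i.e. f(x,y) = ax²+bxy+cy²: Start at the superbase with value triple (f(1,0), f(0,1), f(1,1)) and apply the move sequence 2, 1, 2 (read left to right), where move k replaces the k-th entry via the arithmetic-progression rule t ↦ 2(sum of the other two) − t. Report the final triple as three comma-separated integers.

start (-1,1,-1) = (f(1,0),f(0,1),f(1,1))
replace slot 2: 2·((-1)+(-1)) − 1 = -5 → (-1,-5,-1)
replace slot 1: 2·((-5)+(-1)) − (-1) = -11 → (-11,-5,-1)
replace slot 2: 2·((-11)+(-1)) − (-5) = -19 → (-11,-19,-1)

-11,-19,-1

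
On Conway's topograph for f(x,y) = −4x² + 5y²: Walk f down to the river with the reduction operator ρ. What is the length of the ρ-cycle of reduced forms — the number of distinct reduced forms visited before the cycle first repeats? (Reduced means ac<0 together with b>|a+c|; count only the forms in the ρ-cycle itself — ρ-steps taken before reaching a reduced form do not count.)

D = 80, ⌊√D⌋ = 8
descent: ρ → (5,0,-4)
descent: ρ → (-4,8,1)  [lands on river]
river: ρ → (1,8,-4)
ρ-cycle length = 2 (tail of 2 descent steps not counted)

2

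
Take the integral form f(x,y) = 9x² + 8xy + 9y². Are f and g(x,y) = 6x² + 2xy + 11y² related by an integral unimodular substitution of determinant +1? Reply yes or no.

D₁ = -260, D₂ = -260
f: reduced (well bottom): (9,8,9) with a≤c, −a<b≤a
g: reduced (well bottom): (6,2,11) with a≤c, −a<b≤a
reduced forms (9, 8, 9) vs (6, 2, 11) ⇒ inequivalent

no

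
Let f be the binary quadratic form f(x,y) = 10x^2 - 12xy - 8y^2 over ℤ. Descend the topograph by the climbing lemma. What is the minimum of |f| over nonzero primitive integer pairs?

descent: ρ → (-8,12,10)  [lands on river]
river: ρ → (10,8,-10)
river: ρ → (-10,12,8)
river: ρ → (8,20,-2)
river: ρ → (-2,20,8)
river: ρ → (8,12,-10)
river: ρ → (-10,8,10)
river: ρ → (10,12,-8)
river: ρ → (-8,20,2)
river: ρ → (2,20,-8)
closes: descent 1, river 10
min |a| on river = 2

2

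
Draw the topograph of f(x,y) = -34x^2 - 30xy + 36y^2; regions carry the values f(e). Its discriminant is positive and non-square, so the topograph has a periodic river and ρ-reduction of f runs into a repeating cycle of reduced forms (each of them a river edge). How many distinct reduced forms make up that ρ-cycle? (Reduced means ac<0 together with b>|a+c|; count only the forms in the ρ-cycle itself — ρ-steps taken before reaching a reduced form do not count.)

D = 5796, ⌊√D⌋ = 76
descent: ρ → (36,30,-34)  [lands on river]
river: ρ → (-34,38,32)
river: ρ → (32,26,-40)
river: ρ → (-40,54,18)
river: ρ → (18,54,-40)
river: ρ → (-40,26,32)
river: ρ → (32,38,-34)
river: ρ → (-34,30,36)
river: ρ → (36,42,-28)
river: ρ → (-28,70,8)
river: ρ → (8,74,-10)
river: ρ → (-10,66,36)
river: ρ → (36,6,-40)
river: ρ → (-40,74,2)
river: ρ → (2,74,-40)
river: ρ → (-40,6,36)
river: ρ → (36,66,-10)
river: ρ → (-10,74,8)
river: ρ → (8,70,-28)
river: ρ → (-28,42,36)
ρ-cycle length = 20 (tail of 1 descent step not counted)

20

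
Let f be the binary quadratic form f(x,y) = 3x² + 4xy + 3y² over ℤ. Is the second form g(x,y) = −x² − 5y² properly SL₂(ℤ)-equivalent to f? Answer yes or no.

D₁ = -20, D₂ = -20
f: translate: b→-2 (≡4 mod 6), so (3,4,3)→(3,-2,2)
f: flip: (3,-2,2)→(2,2,3)
f: reduced (well bottom): (2,2,3) with a≤c, −a<b≤a
g is negative-definite; reduce −g:
−g: reduced (well bottom): (1,0,5) with a≤c, −a<b≤a
flip sign back: reduced form of g is (-1,0,-5)
reduced forms (2, 2, 3) vs (-1, 0, -5) ⇒ inequivalent

no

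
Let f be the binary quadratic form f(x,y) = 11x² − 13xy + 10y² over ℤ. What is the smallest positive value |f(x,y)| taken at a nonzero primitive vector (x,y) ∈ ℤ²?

translate: b→9 (≡-13 mod 22), so (11,-13,10)→(11,9,8)
flip: (11,9,8)→(8,-9,11)
translate: b→7 (≡-9 mod 16), so (8,-9,11)→(8,7,10)
reduced (well bottom): (8,7,10) with a≤c, −a<b≤a
well minimum = a = 8

8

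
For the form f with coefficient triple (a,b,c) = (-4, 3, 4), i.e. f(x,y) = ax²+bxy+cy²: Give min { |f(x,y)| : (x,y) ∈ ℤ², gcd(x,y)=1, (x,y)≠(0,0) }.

river: ρ → (4,5,-3)
river: ρ → (-3,7,2)
river: ρ → (2,5,-6)
river: ρ → (-6,7,1)
river: ρ → (1,7,-6)
river: ρ → (-6,5,2)
river: ρ → (2,7,-3)
river: ρ → (-3,5,4)
river: ρ → (4,3,-4)
river: ρ → (-4,5,3)
river: ρ → (3,7,-2)
river: ρ → (-2,5,6)
river: ρ → (6,7,-1)
river: ρ → (-1,7,6)
river: ρ → (6,5,-2)
river: ρ → (-2,7,3)
river: ρ → (3,5,-4)
river: ρ → (-4,3,4)
closes: descent 0, river 18
min |a| on river = 1

1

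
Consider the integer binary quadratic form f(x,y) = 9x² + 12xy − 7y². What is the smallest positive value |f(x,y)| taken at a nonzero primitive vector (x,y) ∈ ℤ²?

river: ρ → (-7,16,5)
river: ρ → (5,14,-10)
river: ρ → (-10,6,9)
river: ρ → (9,12,-7)
closes: descent 0, river 4
min |a| on river = 5

5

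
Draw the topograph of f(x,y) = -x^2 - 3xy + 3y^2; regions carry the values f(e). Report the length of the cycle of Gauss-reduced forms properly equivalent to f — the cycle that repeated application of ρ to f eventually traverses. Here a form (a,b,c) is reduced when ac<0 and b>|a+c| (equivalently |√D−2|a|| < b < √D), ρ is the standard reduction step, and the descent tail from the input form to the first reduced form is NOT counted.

D = 21, ⌊√D⌋ = 4
descent: ρ → (3,3,-1)  [lands on river]
river: ρ → (-1,3,3)
ρ-cycle length = 2 (tail of 1 descent step not counted)

2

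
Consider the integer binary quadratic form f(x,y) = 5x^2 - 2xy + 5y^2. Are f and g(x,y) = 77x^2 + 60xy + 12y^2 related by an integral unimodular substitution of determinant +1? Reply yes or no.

D₁ = -96, D₂ = -96
f: flip: (5,-2,5)→(5,2,5)
f: reduced (well bottom): (5,2,5) with a≤c, −a<b≤a
g: flip: (77,60,12)→(12,-60,77)
g: translate: b→12 (≡-60 mod 24), so (12,-60,77)→(12,12,5)
g: flip: (12,12,5)→(5,-12,12)
g: translate: b→-2 (≡-12 mod 10), so (5,-12,12)→(5,-2,5)
g: flip: (5,-2,5)→(5,2,5)
g: reduced (well bottom): (5,2,5) with a≤c, −a<b≤a
reduced forms (5, 2, 5) vs (5, 2, 5) ⇒ equivalent

yes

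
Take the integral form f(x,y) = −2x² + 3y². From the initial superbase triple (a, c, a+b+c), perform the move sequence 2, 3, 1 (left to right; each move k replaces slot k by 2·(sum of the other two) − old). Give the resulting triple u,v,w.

start (-2,3,1) = (f(1,0),f(0,1),f(1,1))
replace slot 2: 2·((-2)+1) − 3 = -5 → (-2,-5,1)
replace slot 3: 2·((-2)+(-5)) − 1 = -15 → (-2,-5,-15)
replace slot 1: 2·((-5)+(-15)) − (-2) = -38 → (-38,-5,-15)

-38,-5,-15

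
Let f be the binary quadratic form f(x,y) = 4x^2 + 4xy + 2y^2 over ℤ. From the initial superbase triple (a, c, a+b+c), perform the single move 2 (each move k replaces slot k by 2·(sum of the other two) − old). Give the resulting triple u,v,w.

start (4,2,10) = (f(1,0),f(0,1),f(1,1))
replace slot 2: 2·(4+10) − 2 = 26 → (4,26,10)

4,26,10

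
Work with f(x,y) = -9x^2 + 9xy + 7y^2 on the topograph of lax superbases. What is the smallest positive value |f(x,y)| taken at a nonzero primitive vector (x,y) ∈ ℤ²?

river: ρ → (7,5,-11)
river: ρ → (-11,17,1)
river: ρ → (1,17,-11)
river: ρ → (-11,5,7)
river: ρ → (7,9,-9)
river: ρ → (-9,9,7)
closes: descent 0, river 6
min |a| on river = 1

1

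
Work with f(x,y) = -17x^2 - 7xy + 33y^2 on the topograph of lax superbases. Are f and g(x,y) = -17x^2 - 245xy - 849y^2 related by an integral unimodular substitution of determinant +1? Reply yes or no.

D₁ = 2293, D₂ = 2293
river cycle of f (length 42): (-17, 27, 23), (23, 19, -21), (-21, 23, 21), (21, 19, -23), (-23, 27, 17), (17, 41, -9), (-9, 31, 37), (37, 43, -3), (-3, 47, 7), (7, 37, -33), … (32 more)
river cycle of g (length 42): (-17, 27, 23), (23, 19, -21), (-21, 23, 21), (21, 19, -23), (-23, 27, 17), (17, 41, -9), (-9, 31, 37), (37, 43, -3), (-3, 47, 7), (7, 37, -33), … (32 more)
cycles coincide ⇒ equivalent

yes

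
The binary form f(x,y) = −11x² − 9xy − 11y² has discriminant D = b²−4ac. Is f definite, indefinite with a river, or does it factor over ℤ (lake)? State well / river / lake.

D = b²−4ac = (-9)² − 4·(-11)·(-11) = -403
D < 0 ⇒ definite ⇒ every region one sign ⇒ single well

well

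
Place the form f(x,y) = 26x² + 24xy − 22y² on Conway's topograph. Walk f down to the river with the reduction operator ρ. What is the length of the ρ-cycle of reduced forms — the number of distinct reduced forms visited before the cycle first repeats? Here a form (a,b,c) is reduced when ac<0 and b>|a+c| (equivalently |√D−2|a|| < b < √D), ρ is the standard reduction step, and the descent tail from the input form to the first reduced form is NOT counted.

D = 2864, ⌊√D⌋ = 53
river: ρ → (-22,20,28)
river: ρ → (28,36,-14)
river: ρ → (-14,48,10)
river: ρ → (10,52,-4)
river: ρ → (-4,52,10)
river: ρ → (10,48,-14)
river: ρ → (-14,36,28)
river: ρ → (28,20,-22)
river: ρ → (-22,24,26)
river: ρ → (26,28,-20)
river: ρ → (-20,52,2)
river: ρ → (2,52,-20)
river: ρ → (-20,28,26)
river: ρ → (26,24,-22)
ρ-cycle length = 14 (tail of 0 descent steps not counted)

14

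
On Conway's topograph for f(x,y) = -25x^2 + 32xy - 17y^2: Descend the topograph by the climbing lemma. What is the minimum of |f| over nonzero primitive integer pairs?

translate: b→18 (≡-32 mod 50), so (25,-32,17)→(25,18,10)
flip: (25,18,10)→(10,-18,25)
translate: b→2 (≡-18 mod 20), so (10,-18,25)→(10,2,17)
reduced (well bottom): (10,2,17) with a≤c, −a<b≤a
well minimum |f| = |-10| = 10 (negative-definite)

10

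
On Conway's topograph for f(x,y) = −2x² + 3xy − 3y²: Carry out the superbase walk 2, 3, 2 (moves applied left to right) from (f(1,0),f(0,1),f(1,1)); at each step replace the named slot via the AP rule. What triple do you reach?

start (-2,-3,-2) = (f(1,0),f(0,1),f(1,1))
replace slot 2: 2·((-2)+(-2)) − (-3) = -5 → (-2,-5,-2)
replace slot 3: 2·((-2)+(-5)) − (-2) = -12 → (-2,-5,-12)
replace slot 2: 2·((-2)+(-12)) − (-5) = -23 → (-2,-23,-12)

-2,-23,-12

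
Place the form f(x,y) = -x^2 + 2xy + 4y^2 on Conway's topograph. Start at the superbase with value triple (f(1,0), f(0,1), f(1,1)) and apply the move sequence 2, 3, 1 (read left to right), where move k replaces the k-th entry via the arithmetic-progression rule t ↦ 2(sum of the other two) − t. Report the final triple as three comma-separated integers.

start (-1,4,5) = (f(1,0),f(0,1),f(1,1))
replace slot 2: 2·((-1)+5) − 4 = 4 → (-1,4,5)
replace slot 3: 2·((-1)+4) − 5 = 1 → (-1,4,1)
replace slot 1: 2·(4+1) − (-1) = 11 → (11,4,1)

11,4,1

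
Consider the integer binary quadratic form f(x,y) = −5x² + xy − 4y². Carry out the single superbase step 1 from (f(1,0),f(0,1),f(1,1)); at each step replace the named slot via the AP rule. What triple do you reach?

start (-5,-4,-8) = (f(1,0),f(0,1),f(1,1))
replace slot 1: 2·((-4)+(-8)) − (-5) = -19 → (-19,-4,-8)

-19,-4,-8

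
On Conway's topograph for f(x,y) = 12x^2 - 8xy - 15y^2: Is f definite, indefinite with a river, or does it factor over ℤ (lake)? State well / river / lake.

D = b²−4ac = (-8)² − 4·12·(-15) = 784
D = 28² is a perfect square ⇒ form factors over ℤ ⇒ lakes

lake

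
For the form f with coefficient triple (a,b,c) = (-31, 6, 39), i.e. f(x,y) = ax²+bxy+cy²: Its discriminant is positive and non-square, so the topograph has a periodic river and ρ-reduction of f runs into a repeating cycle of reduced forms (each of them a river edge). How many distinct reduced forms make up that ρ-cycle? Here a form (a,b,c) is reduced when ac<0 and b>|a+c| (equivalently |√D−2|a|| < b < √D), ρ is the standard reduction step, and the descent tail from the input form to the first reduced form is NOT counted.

D = 4872, ⌊√D⌋ = 69
descent: ρ → (39,-6,-31)
descent: ρ → (-31,68,2)  [lands on river]
river: ρ → (2,68,-31)
river: ρ → (-31,56,14)
river: ρ → (14,56,-31)
ρ-cycle length = 4 (tail of 2 descent steps not counted)

4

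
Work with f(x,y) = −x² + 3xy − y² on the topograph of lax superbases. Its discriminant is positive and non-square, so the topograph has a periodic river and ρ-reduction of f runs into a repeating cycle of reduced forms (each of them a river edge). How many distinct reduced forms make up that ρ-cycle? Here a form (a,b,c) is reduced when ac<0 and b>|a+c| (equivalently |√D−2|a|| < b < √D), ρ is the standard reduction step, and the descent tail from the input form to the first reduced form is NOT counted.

D = 5, ⌊√D⌋ = 2
descent: ρ → (-1,1,1)  [lands on river]
river: ρ → (1,1,-1)
ρ-cycle length = 2 (tail of 1 descent step not counted)

2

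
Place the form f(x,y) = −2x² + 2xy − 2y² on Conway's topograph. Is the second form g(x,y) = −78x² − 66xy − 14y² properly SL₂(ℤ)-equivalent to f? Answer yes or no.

D₁ = -12, D₂ = -12
f is negative-definite; reduce −f:
−f: translate: b→2 (≡-2 mod 4), so (2,-2,2)→(2,2,2)
−f: reduced (well bottom): (2,2,2) with a≤c, −a<b≤a
flip sign back: reduced form of f is (-2,-2,-2)
g is negative-definite; reduce −g:
−g: flip: (78,66,14)→(14,-66,78)
−g: translate: b→-10 (≡-66 mod 28), so (14,-66,78)→(14,-10,2)
−g: flip: (14,-10,2)→(2,10,14)
−g: translate: b→2 (≡10 mod 4), so (2,10,14)→(2,2,2)
−g: reduced (well bottom): (2,2,2) with a≤c, −a<b≤a
flip sign back: reduced form of g is (-2,-2,-2)
reduced forms (-2, -2, -2) vs (-2, -2, -2) ⇒ equivalent

yes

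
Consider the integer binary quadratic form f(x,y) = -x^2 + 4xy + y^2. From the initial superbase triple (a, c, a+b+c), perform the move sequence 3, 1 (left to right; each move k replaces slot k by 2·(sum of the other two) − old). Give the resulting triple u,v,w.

start (-1,1,4) = (f(1,0),f(0,1),f(1,1))
replace slot 3: 2·((-1)+1) − 4 = -4 → (-1,1,-4)
replace slot 1: 2·(1+(-4)) − (-1) = -5 → (-5,1,-4)

-5,1,-4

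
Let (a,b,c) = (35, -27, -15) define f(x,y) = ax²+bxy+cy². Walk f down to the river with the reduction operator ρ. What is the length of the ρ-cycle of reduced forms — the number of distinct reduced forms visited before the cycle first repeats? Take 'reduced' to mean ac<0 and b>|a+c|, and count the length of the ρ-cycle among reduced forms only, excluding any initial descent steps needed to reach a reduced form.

D = 2829, ⌊√D⌋ = 53
descent: ρ → (-15,27,35)  [lands on river]
river: ρ → (35,43,-7)
river: ρ → (-7,41,41)
river: ρ → (41,41,-7)
river: ρ → (-7,43,35)
river: ρ → (35,27,-15)
river: ρ → (-15,33,29)
river: ρ → (29,25,-19)
river: ρ → (-19,51,3)
river: ρ → (3,51,-19)
river: ρ → (-19,25,29)
river: ρ → (29,33,-15)
ρ-cycle length = 12 (tail of 1 descent step not counted)

12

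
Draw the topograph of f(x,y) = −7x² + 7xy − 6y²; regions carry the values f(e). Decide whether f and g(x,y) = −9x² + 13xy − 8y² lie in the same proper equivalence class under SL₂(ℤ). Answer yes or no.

D₁ = -119, D₂ = -119
f is negative-definite; reduce −f:
−f: translate: b→7 (≡-7 mod 14), so (7,-7,6)→(7,7,6)
−f: flip: (7,7,6)→(6,-7,7)
−f: translate: b→5 (≡-7 mod 12), so (6,-7,7)→(6,5,6)
−f: reduced (well bottom): (6,5,6) with a≤c, −a<b≤a
flip sign back: reduced form of f is (-6,-5,-6)
g is negative-definite; reduce −g:
−g: translate: b→5 (≡-13 mod 18), so (9,-13,8)→(9,5,4)
−g: flip: (9,5,4)→(4,-5,9)
−g: translate: b→3 (≡-5 mod 8), so (4,-5,9)→(4,3,8)
−g: reduced (well bottom): (4,3,8) with a≤c, −a<b≤a
flip sign back: reduced form of g is (-4,-3,-8)
reduced forms (-6, -5, -6) vs (-4, -3, -8) ⇒ inequivalent

no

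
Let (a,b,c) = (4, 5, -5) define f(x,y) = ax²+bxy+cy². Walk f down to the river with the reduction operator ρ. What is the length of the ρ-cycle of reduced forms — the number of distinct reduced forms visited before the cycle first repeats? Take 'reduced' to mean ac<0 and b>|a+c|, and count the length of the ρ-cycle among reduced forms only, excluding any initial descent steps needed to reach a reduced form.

D = 105, ⌊√D⌋ = 10
river: ρ → (-5,5,4)
river: ρ → (4,3,-6)
river: ρ → (-6,9,1)
river: ρ → (1,9,-6)
river: ρ → (-6,3,4)
river: ρ → (4,5,-5)
ρ-cycle length = 6 (tail of 0 descent steps not counted)

6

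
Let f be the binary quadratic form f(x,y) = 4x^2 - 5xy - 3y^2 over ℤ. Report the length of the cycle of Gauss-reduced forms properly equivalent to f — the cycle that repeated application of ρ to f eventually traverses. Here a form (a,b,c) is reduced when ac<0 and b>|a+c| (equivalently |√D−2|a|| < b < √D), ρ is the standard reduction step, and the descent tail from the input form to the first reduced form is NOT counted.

D = 73, ⌊√D⌋ = 8
descent: ρ → (-3,5,4)  [lands on river]
river: ρ → (4,3,-4)
river: ρ → (-4,5,3)
river: ρ → (3,7,-2)
river: ρ → (-2,5,6)
river: ρ → (6,7,-1)
river: ρ → (-1,7,6)
river: ρ → (6,5,-2)
river: ρ → (-2,7,3)
river: ρ → (3,5,-4)
river: ρ → (-4,3,4)
river: ρ → (4,5,-3)
river: ρ → (-3,7,2)
river: ρ → (2,5,-6)
river: ρ → (-6,7,1)
river: ρ → (1,7,-6)
river: ρ → (-6,5,2)
river: ρ → (2,7,-3)
ρ-cycle length = 18 (tail of 1 descent step not counted)

18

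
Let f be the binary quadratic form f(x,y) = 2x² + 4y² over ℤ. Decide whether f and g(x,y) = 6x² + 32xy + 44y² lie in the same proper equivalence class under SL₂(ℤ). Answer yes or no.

D₁ = -32, D₂ = -32
f: reduced (well bottom): (2,0,4) with a≤c, −a<b≤a
g: translate: b→-4 (≡32 mod 12), so (6,32,44)→(6,-4,2)
g: flip: (6,-4,2)→(2,4,6)
g: translate: b→0 (≡4 mod 4), so (2,4,6)→(2,0,4)
g: reduced (well bottom): (2,0,4) with a≤c, −a<b≤a
reduced forms (2, 0, 4) vs (2, 0, 4) ⇒ equivalent

yes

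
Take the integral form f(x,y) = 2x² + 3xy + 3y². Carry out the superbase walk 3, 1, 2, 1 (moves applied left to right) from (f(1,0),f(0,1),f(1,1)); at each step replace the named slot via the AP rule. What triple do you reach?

start (2,3,8) = (f(1,0),f(0,1),f(1,1))
replace slot 3: 2·(2+3) − 8 = 2 → (2,3,2)
replace slot 1: 2·(3+2) − 2 = 8 → (8,3,2)
replace slot 2: 2·(8+2) − 3 = 17 → (8,17,2)
replace slot 1: 2·(17+2) − 8 = 30 → (30,17,2)

30,17,2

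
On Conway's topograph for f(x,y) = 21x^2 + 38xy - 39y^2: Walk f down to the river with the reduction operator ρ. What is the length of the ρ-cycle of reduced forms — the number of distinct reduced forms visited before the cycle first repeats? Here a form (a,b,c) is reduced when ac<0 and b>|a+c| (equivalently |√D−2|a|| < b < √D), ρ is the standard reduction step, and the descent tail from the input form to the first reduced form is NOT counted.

D = 4720, ⌊√D⌋ = 68
river: ρ → (-39,40,20)
river: ρ → (20,40,-39)
river: ρ → (-39,38,21)
river: ρ → (21,46,-31)
river: ρ → (-31,16,36)
river: ρ → (36,56,-11)
river: ρ → (-11,54,41)
river: ρ → (41,28,-24)
river: ρ → (-24,68,1)
river: ρ → (1,68,-24)
river: ρ → (-24,28,41)
river: ρ → (41,54,-11)
river: ρ → (-11,56,36)
river: ρ → (36,16,-31)
river: ρ → (-31,46,21)
river: ρ → (21,38,-39)
ρ-cycle length = 16 (tail of 0 descent steps not counted)

16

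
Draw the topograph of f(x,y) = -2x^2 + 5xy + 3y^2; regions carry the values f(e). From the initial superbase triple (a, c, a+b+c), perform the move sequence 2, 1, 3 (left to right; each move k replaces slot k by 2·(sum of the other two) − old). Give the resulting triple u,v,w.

start (-2,3,6) = (f(1,0),f(0,1),f(1,1))
replace slot 2: 2·((-2)+6) − 3 = 5 → (-2,5,6)
replace slot 1: 2·(5+6) − (-2) = 24 → (24,5,6)
replace slot 3: 2·(24+5) − 6 = 52 → (24,5,52)

24,5,52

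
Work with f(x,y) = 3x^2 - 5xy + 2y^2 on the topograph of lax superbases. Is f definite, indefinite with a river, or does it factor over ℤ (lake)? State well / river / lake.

D = b²−4ac = (-5)² − 4·3·2 = 1
D = 1² is a perfect square ⇒ form factors over ℤ ⇒ lakes

lake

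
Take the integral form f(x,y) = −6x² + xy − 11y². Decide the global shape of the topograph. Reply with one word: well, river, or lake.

D = b²−4ac = 1² − 4·(-6)·(-11) = -263
D < 0 ⇒ definite ⇒ every region one sign ⇒ single well

well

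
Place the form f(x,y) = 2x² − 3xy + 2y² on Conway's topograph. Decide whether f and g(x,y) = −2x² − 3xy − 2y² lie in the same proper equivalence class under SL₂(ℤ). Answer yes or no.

D₁ = -7, D₂ = -7
f: translate: b→1 (≡-3 mod 4), so (2,-3,2)→(2,1,1)
f: flip: (2,1,1)→(1,-1,2)
f: translate: b→1 (≡-1 mod 2), so (1,-1,2)→(1,1,2)
f: reduced (well bottom): (1,1,2) with a≤c, −a<b≤a
g is negative-definite; reduce −g:
−g: translate: b→-1 (≡3 mod 4), so (2,3,2)→(2,-1,1)
−g: flip: (2,-1,1)→(1,1,2)
−g: reduced (well bottom): (1,1,2) with a≤c, −a<b≤a
flip sign back: reduced form of g is (-1,-1,-2)
reduced forms (1, 1, 2) vs (-1, -1, -2) ⇒ inequivalent

no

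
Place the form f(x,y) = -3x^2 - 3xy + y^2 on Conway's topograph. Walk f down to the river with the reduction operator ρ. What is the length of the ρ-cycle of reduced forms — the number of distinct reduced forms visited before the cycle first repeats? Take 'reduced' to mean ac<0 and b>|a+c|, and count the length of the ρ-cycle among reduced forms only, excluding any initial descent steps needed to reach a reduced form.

D = 21, ⌊√D⌋ = 4
descent: ρ → (1,3,-3)  [lands on river]
river: ρ → (-3,3,1)
ρ-cycle length = 2 (tail of 1 descent step not counted)

2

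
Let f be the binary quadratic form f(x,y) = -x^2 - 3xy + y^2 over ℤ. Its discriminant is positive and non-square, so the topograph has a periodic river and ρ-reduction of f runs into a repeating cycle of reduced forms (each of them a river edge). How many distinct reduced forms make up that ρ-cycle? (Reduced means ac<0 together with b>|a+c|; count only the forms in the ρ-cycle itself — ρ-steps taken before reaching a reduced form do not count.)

D = 13, ⌊√D⌋ = 3
descent: ρ → (1,3,-1)  [lands on river]
river: ρ → (-1,3,1)
ρ-cycle length = 2 (tail of 1 descent step not counted)

2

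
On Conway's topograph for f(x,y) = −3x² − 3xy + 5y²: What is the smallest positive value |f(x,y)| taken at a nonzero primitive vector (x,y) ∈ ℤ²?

descent: ρ → (5,3,-3)  [lands on river]
river: ρ → (-3,3,5)
river: ρ → (5,7,-1)
river: ρ → (-1,7,5)
closes: descent 1, river 4
min |a| on river = 1

1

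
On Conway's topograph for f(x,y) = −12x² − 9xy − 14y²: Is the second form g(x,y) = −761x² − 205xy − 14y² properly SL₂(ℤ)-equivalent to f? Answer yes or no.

D₁ = -591, D₂ = -591
f is negative-definite; reduce −f:
−f: reduced (well bottom): (12,9,14) with a≤c, −a<b≤a
flip sign back: reduced form of f is (-12,-9,-14)
g is negative-definite; reduce −g:
−g: flip: (761,205,14)→(14,-205,761)
−g: translate: b→-9 (≡-205 mod 28), so (14,-205,761)→(14,-9,12)
−g: flip: (14,-9,12)→(12,9,14)
−g: reduced (well bottom): (12,9,14) with a≤c, −a<b≤a
flip sign back: reduced form of g is (-12,-9,-14)
reduced forms (-12, -9, -14) vs (-12, -9, -14) ⇒ equivalent

yes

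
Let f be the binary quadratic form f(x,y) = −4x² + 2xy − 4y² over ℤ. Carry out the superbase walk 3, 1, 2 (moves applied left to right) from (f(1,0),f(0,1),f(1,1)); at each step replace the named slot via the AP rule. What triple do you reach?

start (-4,-4,-6) = (f(1,0),f(0,1),f(1,1))
replace slot 3: 2·((-4)+(-4)) − (-6) = -10 → (-4,-4,-10)
replace slot 1: 2·((-4)+(-10)) − (-4) = -24 → (-24,-4,-10)
replace slot 2: 2·((-24)+(-10)) − (-4) = -64 → (-24,-64,-10)

-24,-64,-10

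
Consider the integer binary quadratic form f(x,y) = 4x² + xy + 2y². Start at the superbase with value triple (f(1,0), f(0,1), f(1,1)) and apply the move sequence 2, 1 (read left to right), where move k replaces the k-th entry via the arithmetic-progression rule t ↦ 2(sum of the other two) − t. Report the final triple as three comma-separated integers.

start (4,2,7) = (f(1,0),f(0,1),f(1,1))
replace slot 2: 2·(4+7) − 2 = 20 → (4,20,7)
replace slot 1: 2·(20+7) − 4 = 50 → (50,20,7)

50,20,7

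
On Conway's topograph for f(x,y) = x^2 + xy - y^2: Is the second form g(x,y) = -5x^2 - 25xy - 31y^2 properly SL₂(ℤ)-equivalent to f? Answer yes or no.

D₁ = 5, D₂ = 5
river cycle of f (length 2): (-1, 1, 1), (1, 1, -1)
river cycle of g (length 2): (-1, 1, 1), (1, 1, -1)
cycles coincide ⇒ equivalent

yes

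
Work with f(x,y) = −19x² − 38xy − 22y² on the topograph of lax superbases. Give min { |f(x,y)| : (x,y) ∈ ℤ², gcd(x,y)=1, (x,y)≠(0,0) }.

translate: b→0 (≡38 mod 38), so (19,38,22)→(19,0,3)
flip: (19,0,3)→(3,0,19)
reduced (well bottom): (3,0,19) with a≤c, −a<b≤a
well minimum |f| = |-3| = 3 (negative-definite)

3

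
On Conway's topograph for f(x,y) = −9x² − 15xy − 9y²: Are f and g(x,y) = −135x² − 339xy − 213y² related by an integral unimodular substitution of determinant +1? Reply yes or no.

D₁ = -99, D₂ = -99
f is negative-definite; reduce −f:
−f: translate: b→-3 (≡15 mod 18), so (9,15,9)→(9,-3,3)
−f: flip: (9,-3,3)→(3,3,9)
−f: reduced (well bottom): (3,3,9) with a≤c, −a<b≤a
flip sign back: reduced form of f is (-3,-3,-9)
g is negative-definite; reduce −g:
−g: translate: b→69 (≡339 mod 270), so (135,339,213)→(135,69,9)
−g: flip: (135,69,9)→(9,-69,135)
−g: translate: b→3 (≡-69 mod 18), so (9,-69,135)→(9,3,3)
−g: flip: (9,3,3)→(3,-3,9)
−g: translate: b→3 (≡-3 mod 6), so (3,-3,9)→(3,3,9)
−g: reduced (well bottom): (3,3,9) with a≤c, −a<b≤a
flip sign back: reduced form of g is (-3,-3,-9)
reduced forms (-3, -3, -9) vs (-3, -3, -9) ⇒ equivalent

yes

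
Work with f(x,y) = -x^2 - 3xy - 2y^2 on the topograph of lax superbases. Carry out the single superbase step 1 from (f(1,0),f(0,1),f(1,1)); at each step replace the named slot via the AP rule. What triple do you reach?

start (-1,-2,-6) = (f(1,0),f(0,1),f(1,1))
replace slot 1: 2·((-2)+(-6)) − (-1) = -15 → (-15,-2,-6)

-15,-2,-6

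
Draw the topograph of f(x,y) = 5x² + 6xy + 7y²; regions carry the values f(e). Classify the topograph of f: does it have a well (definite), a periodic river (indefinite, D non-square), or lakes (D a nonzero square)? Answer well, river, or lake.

D = b²−4ac = 6² − 4·5·7 = -104
D < 0 ⇒ definite ⇒ every region one sign ⇒ single well

well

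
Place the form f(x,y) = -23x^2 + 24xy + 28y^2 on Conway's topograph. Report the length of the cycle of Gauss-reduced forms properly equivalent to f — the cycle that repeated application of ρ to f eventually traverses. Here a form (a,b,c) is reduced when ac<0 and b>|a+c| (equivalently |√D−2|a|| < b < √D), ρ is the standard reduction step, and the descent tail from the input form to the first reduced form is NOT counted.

D = 3152, ⌊√D⌋ = 56
river: ρ → (28,32,-19)
river: ρ → (-19,44,16)
river: ρ → (16,52,-7)
river: ρ → (-7,46,37)
river: ρ → (37,28,-16)
river: ρ → (-16,36,29)
river: ρ → (29,22,-23)
river: ρ → (-23,24,28)
ρ-cycle length = 8 (tail of 0 descent steps not counted)

8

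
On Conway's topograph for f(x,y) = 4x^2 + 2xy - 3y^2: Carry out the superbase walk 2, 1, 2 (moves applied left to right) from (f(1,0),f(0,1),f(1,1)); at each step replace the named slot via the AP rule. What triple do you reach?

start (4,-3,3) = (f(1,0),f(0,1),f(1,1))
replace slot 2: 2·(4+3) − (-3) = 17 → (4,17,3)
replace slot 1: 2·(17+3) − 4 = 36 → (36,17,3)
replace slot 2: 2·(36+3) − 17 = 61 → (36,61,3)

36,61,3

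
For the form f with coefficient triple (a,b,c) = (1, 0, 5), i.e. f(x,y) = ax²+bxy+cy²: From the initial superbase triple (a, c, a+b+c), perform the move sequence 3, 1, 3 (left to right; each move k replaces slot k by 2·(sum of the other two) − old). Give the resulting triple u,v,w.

start (1,5,6) = (f(1,0),f(0,1),f(1,1))
replace slot 3: 2·(1+5) − 6 = 6 → (1,5,6)
replace slot 1: 2·(5+6) − 1 = 21 → (21,5,6)
replace slot 3: 2·(21+5) − 6 = 46 → (21,5,46)

21,5,46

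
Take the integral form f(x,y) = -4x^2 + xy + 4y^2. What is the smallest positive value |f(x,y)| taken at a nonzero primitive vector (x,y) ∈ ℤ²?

river: ρ → (4,7,-1)
river: ρ → (-1,7,4)
river: ρ → (4,1,-4)
river: ρ → (-4,7,1)
river: ρ → (1,7,-4)
river: ρ → (-4,1,4)
closes: descent 0, river 6
min |a| on river = 1

1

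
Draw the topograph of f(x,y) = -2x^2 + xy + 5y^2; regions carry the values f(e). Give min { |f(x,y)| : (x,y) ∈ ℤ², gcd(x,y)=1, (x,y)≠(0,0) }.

descent: ρ → (5,-1,-2)
descent: ρ → (-2,5,2)  [lands on river]
river: ρ → (2,3,-4)
river: ρ → (-4,5,1)
river: ρ → (1,5,-4)
river: ρ → (-4,3,2)
river: ρ → (2,5,-2)
river: ρ → (-2,3,4)
river: ρ → (4,5,-1)
river: ρ → (-1,5,4)
river: ρ → (4,3,-2)
closes: descent 2, river 10
min |a| on river = 1

1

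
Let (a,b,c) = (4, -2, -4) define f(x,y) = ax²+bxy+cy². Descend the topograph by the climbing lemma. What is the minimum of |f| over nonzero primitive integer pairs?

descent: ρ → (-4,2,4)  [lands on river]
river: ρ → (4,6,-2)
river: ρ → (-2,6,4)
river: ρ → (4,2,-4)
river: ρ → (-4,6,2)
river: ρ → (2,6,-4)
closes: descent 1, river 6
min |a| on river = 2

2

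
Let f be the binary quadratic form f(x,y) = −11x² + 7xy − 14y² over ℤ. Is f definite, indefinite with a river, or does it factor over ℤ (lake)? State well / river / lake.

D = b²−4ac = 7² − 4·(-11)·(-14) = -567
D < 0 ⇒ definite ⇒ every region one sign ⇒ single well

well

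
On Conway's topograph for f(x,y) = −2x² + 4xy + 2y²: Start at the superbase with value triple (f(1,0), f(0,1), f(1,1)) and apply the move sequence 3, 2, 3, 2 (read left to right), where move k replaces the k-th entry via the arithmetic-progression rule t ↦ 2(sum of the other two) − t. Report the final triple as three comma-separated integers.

start (-2,2,4) = (f(1,0),f(0,1),f(1,1))
replace slot 3: 2·((-2)+2) − 4 = -4 → (-2,2,-4)
replace slot 2: 2·((-2)+(-4)) − 2 = -14 → (-2,-14,-4)
replace slot 3: 2·((-2)+(-14)) − (-4) = -28 → (-2,-14,-28)
replace slot 2: 2·((-2)+(-28)) − (-14) = -46 → (-2,-46,-28)

-2,-46,-28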